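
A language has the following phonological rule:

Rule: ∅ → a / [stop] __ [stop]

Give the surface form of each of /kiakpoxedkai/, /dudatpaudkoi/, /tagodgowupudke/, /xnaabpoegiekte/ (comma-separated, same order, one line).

kiakapoxedakai, dudatapaudakoi, tagodagowupudake, xnaabapoegiekate

/kiakpoxedkai/: /k/ and /p/ form a stop–stop cluster, so [a] is inserted between them. /d/ and /k/ form a stop–stop cluster, so [a] is inserted between them. → [kiakapoxedakai].
/dudatpaudkoi/: /t/ and /p/ form a stop–stop cluster, so [a] is inserted between them. /d/ and /k/ form a stop–stop cluster, so [a] is inserted between them. → [dudatapaudakoi].
/tagodgowupudke/: /d/ and /g/ form a stop–stop cluster, so [a] is inserted between them. /d/ and /k/ form a stop–stop cluster, so [a] is inserted between them. → [tagodagowupudake].
/xnaabpoegiekte/: /b/ and /p/ form a stop–stop cluster, so [a] is inserted between them. /k/ and /t/ form a stop–stop cluster, so [a] is inserted between them. → [xnaabapoegiekate].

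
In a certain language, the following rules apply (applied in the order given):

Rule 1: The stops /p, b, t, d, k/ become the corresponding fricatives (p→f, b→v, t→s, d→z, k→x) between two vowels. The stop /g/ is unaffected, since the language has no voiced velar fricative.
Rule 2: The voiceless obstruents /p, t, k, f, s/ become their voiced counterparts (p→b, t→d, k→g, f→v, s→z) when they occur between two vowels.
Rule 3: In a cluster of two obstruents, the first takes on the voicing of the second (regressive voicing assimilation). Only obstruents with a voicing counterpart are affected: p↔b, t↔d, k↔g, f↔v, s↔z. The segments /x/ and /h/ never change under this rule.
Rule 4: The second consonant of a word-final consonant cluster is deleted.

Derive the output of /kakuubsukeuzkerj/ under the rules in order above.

Rule 1 (intervocalic spirantization): /k/ is a stop between vowels /a/ and /u/, so it spirantizes to the fricative [x]. /k/ is a stop between vowels /u/ and /e/, so it spirantizes to the fricative [x]. /kakuubsukeuzkerj/ → kaxuubsuxeuzkerj.
Rule 2 (intervocalic voicing): no segment meets the environment; /kaxuubsuxeuzkerj/ is unchanged.
Rule 3 (regressive voicing assimilation): /b/ precedes the voiceless obstruent /s/, so it devoices to [p] by assimilation. /z/ precedes the voiceless obstruent /k/, so it devoices to [s] by assimilation. /kaxuubsuxeuzkerj/ → kaxuupsuxeuskerj.
Rule 4 (final cluster simplification): /j/ is the second consonant of a word-final cluster /rj/, so it deletes. /kaxuupsuxeuskerj/ → kaxuupsuxeusker.

kaxuupsuxeusker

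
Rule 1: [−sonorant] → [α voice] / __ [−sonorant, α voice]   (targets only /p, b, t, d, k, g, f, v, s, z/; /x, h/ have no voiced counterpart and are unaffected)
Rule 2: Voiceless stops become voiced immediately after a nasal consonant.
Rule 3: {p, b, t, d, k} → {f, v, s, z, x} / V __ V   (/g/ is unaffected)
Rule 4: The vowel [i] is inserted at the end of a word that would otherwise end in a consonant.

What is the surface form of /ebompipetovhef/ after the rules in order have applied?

evombifesofhefi

Rule 1 (regressive voicing assimilation): /v/ precedes the voiceless obstruent /h/, so it devoices to [f] by assimilation. /ebompipetovhef/ → ebompipetofhef.
Rule 2 (post-nasal voicing): /p/ is a voiceless stop immediately after the nasal /m/, so it voices to [b]. /ebompipetofhef/ → ebombipetofhef.
Rule 3 (intervocalic spirantization): /b/ is a stop between vowels /e/ and /o/, so it spirantizes to the fricative [v]. /p/ is a stop between vowels /i/ and /e/, so it spirantizes to the fricative [f]. /t/ is a stop between vowels /e/ and /o/, so it spirantizes to the fricative [s]. /ebombipetofhef/ → evombifesofhef.
Rule 4 (final i-epenthesis): the form ends in the consonant /f/, so [i] is inserted word-finally. /evombifesofhef/ → evombifesofhefi.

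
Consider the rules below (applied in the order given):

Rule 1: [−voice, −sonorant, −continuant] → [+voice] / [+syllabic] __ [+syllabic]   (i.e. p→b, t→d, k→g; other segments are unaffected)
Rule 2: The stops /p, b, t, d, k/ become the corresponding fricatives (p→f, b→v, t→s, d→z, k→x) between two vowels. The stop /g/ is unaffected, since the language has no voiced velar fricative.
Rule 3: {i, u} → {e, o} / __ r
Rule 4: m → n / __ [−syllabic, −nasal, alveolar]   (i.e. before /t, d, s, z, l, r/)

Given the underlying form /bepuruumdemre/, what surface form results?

bevoruundenre

Rule 1 (intervocalic voicing): /p/ is a voiceless stop between vowels /e/ and /u/, so it voices to [b]. /bepuruumdemre/ → beburuumdemre.
Rule 2 (intervocalic spirantization): /b/ is a stop between vowels /e/ and /u/, so it spirantizes to the fricative [v]. /beburuumdemre/ → bevuruumdemre.
Rule 3 (pre-rhotic lowering): /u/ is a high vowel immediately before /r/, so it lowers to [o]. /bevuruumdemre/ → bevoruumdemre.
Rule 4 (nasal place assimilation): /m/ precedes the alveolar consonant /d/, so it assimilates in place to [n]. /m/ precedes the alveolar consonant /r/, so it assimilates in place to [n]. /bevoruumdemre/ → bevoruundenre.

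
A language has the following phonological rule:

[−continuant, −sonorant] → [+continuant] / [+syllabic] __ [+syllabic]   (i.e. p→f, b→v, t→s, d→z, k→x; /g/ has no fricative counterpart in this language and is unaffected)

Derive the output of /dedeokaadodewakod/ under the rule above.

dezeoxaazozewaxod

/d/ is a stop between vowels /e/ and /e/, so it spirantizes to the fricative [z].
/k/ is a stop between vowels /o/ and /a/, so it spirantizes to the fricative [x].
/d/ is a stop between vowels /a/ and /o/, so it spirantizes to the fricative [z].
/d/ is a stop between vowels /o/ and /e/, so it spirantizes to the fricative [z].
/k/ is a stop between vowels /a/ and /o/, so it spirantizes to the fricative [x].
The other instances of /d/ do not occur in the required environment and remain unchanged.
Surface form: [dezeoxaazozewaxod].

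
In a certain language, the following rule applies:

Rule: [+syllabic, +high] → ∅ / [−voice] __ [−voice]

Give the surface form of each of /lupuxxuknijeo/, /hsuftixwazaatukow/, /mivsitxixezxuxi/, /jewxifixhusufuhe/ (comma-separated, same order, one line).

lupxxknijeo, hsftxwazaatkow, mivstxxezxxi, jewxfxhsfhe

/lupuxxuknijeo/: /u/ is a high vowel flanked by voiceless consonants /p/ and /x/, so it deletes. /u/ is a high vowel flanked by voiceless consonants /x/ and /k/, so it deletes. → [lupxxknijeo].
/hsuftixwazaatukow/: /u/ is a high vowel flanked by voiceless consonants /s/ and /f/, so it deletes. /i/ is a high vowel flanked by voiceless consonants /t/ and /x/, so it deletes. /u/ is a high vowel flanked by voiceless consonants /t/ and /k/, so it deletes. → [hsftxwazaatkow].
/mivsitxixezxuxi/: /i/ is a high vowel flanked by voiceless consonants /s/ and /t/, so it deletes. /i/ is a high vowel flanked by voiceless consonants /x/ and /x/, so it deletes. /u/ is a high vowel flanked by voiceless consonants /x/ and /x/, so it deletes. → [mivstxxezxxi].
/jewxifixhusufuhe/: /i/ is a high vowel flanked by voiceless consonants /x/ and /f/, so it deletes. /i/ is a high vowel flanked by voiceless consonants /f/ and /x/, so it deletes. /u/ is a high vowel flanked by voiceless consonants /h/ and /s/, so it deletes. /u/ is a high vowel flanked by voiceless consonants /s/ and /f/, so it deletes. /u/ is a high vowel flanked by voiceless consonants /f/ and /h/, so it deletes. → [jewxfxhsfhe].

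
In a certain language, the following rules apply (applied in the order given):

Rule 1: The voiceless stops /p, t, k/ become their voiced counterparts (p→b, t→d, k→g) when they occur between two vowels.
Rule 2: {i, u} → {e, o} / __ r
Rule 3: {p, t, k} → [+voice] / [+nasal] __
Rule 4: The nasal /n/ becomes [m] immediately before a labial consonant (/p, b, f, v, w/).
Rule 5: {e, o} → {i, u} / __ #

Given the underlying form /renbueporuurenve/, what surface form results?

rembueboruoremvi

Rule 1 (intervocalic voicing): /p/ is a voiceless stop between vowels /e/ and /o/, so it voices to [b]. /renbueporuurenve/ → renbueboruurenve.
Rule 2 (pre-rhotic lowering): /u/ is a high vowel immediately before /r/, so it lowers to [o]. /renbueboruurenve/ → renbueboruorenve.
Rule 3 (post-nasal voicing): no segment meets the environment; /renbueboruorenve/ is unchanged.
Rule 4 (nasal place assimilation): /n/ precedes the labial consonant /b/, so it assimilates in place to [m]. /n/ precedes the labial consonant /v/, so it assimilates in place to [m]. /renbueboruorenve/ → rembueboruoremve.
Rule 5 (final vowel raising): /e/ is a mid vowel in word-final position, so it raises to [i]. /rembueboruoremve/ → rembueboruoremvi.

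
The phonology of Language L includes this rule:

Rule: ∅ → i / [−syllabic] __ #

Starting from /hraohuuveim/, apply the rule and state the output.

hraohuuveimi

the form ends in the consonant /m/, so [i] is inserted word-finally.
Surface form: [hraohuuveimi].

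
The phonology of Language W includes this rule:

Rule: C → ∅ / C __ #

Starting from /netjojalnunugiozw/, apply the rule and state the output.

netjojalnunugioz

/w/ is the second consonant of a word-final cluster /zw/, so it deletes.
Surface form: [netjojalnunugioz].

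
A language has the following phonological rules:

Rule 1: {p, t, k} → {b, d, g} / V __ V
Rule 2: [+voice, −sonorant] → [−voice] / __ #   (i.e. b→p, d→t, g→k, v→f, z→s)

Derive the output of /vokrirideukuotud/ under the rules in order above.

vokrirideuguodut

Rule 1 (intervocalic voicing): /k/ is a voiceless stop between vowels /u/ and /u/, so it voices to [g]. /t/ is a voiceless stop between vowels /o/ and /u/, so it voices to [d]. /vokrirideukuotud/ → vokrirideuguodud.
Rule 2 (final devoicing): /d/ is a voiced obstruent in word-final position, so it devoices to [t]. /vokrirideuguodud/ → vokrirideuguodut.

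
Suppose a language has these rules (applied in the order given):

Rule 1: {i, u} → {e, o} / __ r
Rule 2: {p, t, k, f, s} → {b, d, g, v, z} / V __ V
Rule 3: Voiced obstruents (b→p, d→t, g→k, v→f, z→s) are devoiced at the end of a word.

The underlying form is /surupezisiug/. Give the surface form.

sorubeziziuk

Rule 1 (pre-rhotic lowering): /u/ is a high vowel immediately before /r/, so it lowers to [o]. /surupezisiug/ → sorupezisiug.
Rule 2 (intervocalic voicing): /p/ is a voiceless obstruent between vowels /u/ and /e/, so it voices to [b]. /s/ is a voiceless obstruent between vowels /i/ and /i/, so it voices to [z]. /sorupezisiug/ → sorubeziziug.
Rule 3 (final devoicing): /g/ is a voiced obstruent in word-final position, so it devoices to [k]. /sorubeziziug/ → sorubeziziuk.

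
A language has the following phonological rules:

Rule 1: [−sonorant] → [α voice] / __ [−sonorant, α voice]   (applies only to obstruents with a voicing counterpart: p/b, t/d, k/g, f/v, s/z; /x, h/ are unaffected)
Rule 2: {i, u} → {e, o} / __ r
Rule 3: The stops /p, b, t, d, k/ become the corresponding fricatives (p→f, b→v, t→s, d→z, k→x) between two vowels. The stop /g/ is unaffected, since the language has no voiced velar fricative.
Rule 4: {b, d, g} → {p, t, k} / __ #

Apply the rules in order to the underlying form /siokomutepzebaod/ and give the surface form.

Rule 1 (regressive voicing assimilation): /p/ precedes the voiced obstruent /z/, so it voices to [b] by assimilation. /siokomutepzebaod/ → siokomutebzebaod.
Rule 2 (pre-rhotic lowering): no segment meets the environment; /siokomutebzebaod/ is unchanged.
Rule 3 (intervocalic spirantization): /k/ is a stop between vowels /o/ and /o/, so it spirantizes to the fricative [x]. /t/ is a stop between vowels /u/ and /e/, so it spirantizes to the fricative [s]. /b/ is a stop between vowels /e/ and /a/, so it spirantizes to the fricative [v]. /siokomutebzebaod/ → sioxomusebzevaod.
Rule 4 (final devoicing): /d/ is a voiced stop in word-final position, so it devoices to [t]. /sioxomusebzevaod/ → sioxomusebzevaot.

sioxomusebzevaot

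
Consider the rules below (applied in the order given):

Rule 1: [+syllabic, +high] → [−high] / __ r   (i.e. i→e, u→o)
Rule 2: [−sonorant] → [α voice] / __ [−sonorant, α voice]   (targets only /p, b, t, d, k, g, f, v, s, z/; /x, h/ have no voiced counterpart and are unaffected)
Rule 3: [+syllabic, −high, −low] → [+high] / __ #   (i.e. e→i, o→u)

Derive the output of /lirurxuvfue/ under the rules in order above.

Rule 1 (pre-rhotic lowering): /i/ is a high vowel immediately before /r/, so it lowers to [e]. /u/ is a high vowel immediately before /r/, so it lowers to [o]. /lirurxuvfue/ → lerorxuvfue.
Rule 2 (regressive voicing assimilation): /v/ precedes the voiceless obstruent /f/, so it devoices to [f] by assimilation. /lerorxuvfue/ → lerorxuffue.
Rule 3 (final vowel raising): /e/ is a mid vowel in word-final position, so it raises to [i]. /lerorxuffue/ → lerorxuffui.

lerorxuffui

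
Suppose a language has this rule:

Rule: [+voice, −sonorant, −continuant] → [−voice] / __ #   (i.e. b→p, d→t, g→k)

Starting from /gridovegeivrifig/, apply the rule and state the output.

Scanning /gridovegeivrifig/: /g/ at position 1 is not in the conditioning environment; /d/ at position 4 is not in the conditioning environment; /g/ at position 8 is not in the conditioning environment; /g/ is a voiced stop in word-final position, so it devoices to [k].
Result: [gridovegeivrifik].

gridovegeivrifik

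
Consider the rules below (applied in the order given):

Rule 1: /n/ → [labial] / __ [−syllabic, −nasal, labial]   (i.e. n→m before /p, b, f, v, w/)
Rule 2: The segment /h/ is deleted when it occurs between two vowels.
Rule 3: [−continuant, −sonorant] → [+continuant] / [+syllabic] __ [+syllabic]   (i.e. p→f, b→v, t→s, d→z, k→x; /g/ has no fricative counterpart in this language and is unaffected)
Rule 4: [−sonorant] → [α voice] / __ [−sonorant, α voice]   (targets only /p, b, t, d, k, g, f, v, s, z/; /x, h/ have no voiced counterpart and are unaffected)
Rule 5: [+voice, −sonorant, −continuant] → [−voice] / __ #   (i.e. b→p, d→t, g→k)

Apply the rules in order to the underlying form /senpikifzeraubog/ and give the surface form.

Rule 1 (nasal place assimilation): /n/ precedes the labial consonant /p/, so it assimilates in place to [m]. /senpikifzeraubog/ → sempikifzeraubog.
Rule 2 (intervocalic h-deletion): no segment meets the environment; /sempikifzeraubog/ is unchanged.
Rule 3 (intervocalic spirantization): /k/ is a stop between vowels /i/ and /i/, so it spirantizes to the fricative [x]. /b/ is a stop between vowels /u/ and /o/, so it spirantizes to the fricative [v]. /sempikifzeraubog/ → sempixifzerauvog.
Rule 4 (regressive voicing assimilation): /f/ precedes the voiced obstruent /z/, so it voices to [v] by assimilation. /sempixifzerauvog/ → sempixivzerauvog.
Rule 5 (final devoicing): /g/ is a voiced stop in word-final position, so it devoices to [k]. /sempixivzerauvog/ → sempixivzerauvok.

sempixivzerauvok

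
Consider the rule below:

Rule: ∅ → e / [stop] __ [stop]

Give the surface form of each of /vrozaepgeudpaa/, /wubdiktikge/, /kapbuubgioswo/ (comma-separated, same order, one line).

/vrozaepgeudpaa/: /p/ and /g/ form a stop–stop cluster, so [e] is inserted between them. /d/ and /p/ form a stop–stop cluster, so [e] is inserted between them. → [vrozaepegeudepaa].
/wubdiktikge/: /b/ and /d/ form a stop–stop cluster, so [e] is inserted between them. /k/ and /t/ form a stop–stop cluster, so [e] is inserted between them. /k/ and /g/ form a stop–stop cluster, so [e] is inserted between them. → [wubediketikege].
/kapbuubgioswo/: /p/ and /b/ form a stop–stop cluster, so [e] is inserted between them. /b/ and /g/ form a stop–stop cluster, so [e] is inserted between them. → [kapebuubegioswo].

vrozaepegeudepaa, wubediketikege, kapebuubegioswo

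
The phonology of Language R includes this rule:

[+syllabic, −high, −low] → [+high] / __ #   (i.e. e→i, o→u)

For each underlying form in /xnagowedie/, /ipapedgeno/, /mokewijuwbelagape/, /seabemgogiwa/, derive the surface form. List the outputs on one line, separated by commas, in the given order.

xnagowedii, ipapedgenu, mokewijuwbelagapi, seabemgogiwa

/xnagowedie/: /e/ is a mid vowel in word-final position, so it raises to [i]. → [xnagowedii].
/ipapedgeno/: /o/ is a mid vowel in word-final position, so it raises to [u]. → [ipapedgenu].
/mokewijuwbelagape/: /e/ is a mid vowel in word-final position, so it raises to [i]. → [mokewijuwbelagapi].
/seabemgogiwa/: the rule's environment is not met; surfaces unchanged as [seabemgogiwa].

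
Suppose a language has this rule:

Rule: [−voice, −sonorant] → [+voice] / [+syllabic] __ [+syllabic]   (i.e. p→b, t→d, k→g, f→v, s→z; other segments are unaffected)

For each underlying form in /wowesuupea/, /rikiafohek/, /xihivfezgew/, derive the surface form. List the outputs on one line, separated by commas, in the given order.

wowezuubea, rigiavohek, xihivfezgew

/wowesuupea/: /s/ is a voiceless obstruent between vowels /e/ and /u/, so it voices to [z]. /p/ is a voiceless obstruent between vowels /u/ and /e/, so it voices to [b]. → [wowezuubea].
/rikiafohek/: /k/ is a voiceless obstruent between vowels /i/ and /i/, so it voices to [g]. /f/ is a voiceless obstruent between vowels /a/ and /o/, so it voices to [v]. → [rigiavohek].
/xihivfezgew/: the rule's environment is not met; surfaces unchanged as [xihivfezgew].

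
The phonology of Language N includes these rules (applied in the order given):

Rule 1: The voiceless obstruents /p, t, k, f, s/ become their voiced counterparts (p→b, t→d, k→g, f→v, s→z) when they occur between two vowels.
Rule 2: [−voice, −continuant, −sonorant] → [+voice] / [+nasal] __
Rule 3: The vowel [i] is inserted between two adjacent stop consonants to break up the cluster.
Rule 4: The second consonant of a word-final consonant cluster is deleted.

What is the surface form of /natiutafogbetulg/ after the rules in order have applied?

Rule 1 (intervocalic voicing): /t/ is a voiceless obstruent between vowels /a/ and /i/, so it voices to [d]. /t/ is a voiceless obstruent between vowels /u/ and /a/, so it voices to [d]. /f/ is a voiceless obstruent between vowels /a/ and /o/, so it voices to [v]. /t/ is a voiceless obstruent between vowels /e/ and /u/, so it voices to [d]. /natiutafogbetulg/ → nadiudavogbedulg.
Rule 2 (post-nasal voicing): no segment meets the environment; /nadiudavogbedulg/ is unchanged.
Rule 3 (stop-cluster i-epenthesis): /g/ and /b/ form a stop–stop cluster, so [i] is inserted between them. /nadiudavogbedulg/ → nadiudavogibedulg.
Rule 4 (final cluster simplification): /g/ is the second consonant of a word-final cluster /lg/, so it deletes. /nadiudavogibedulg/ → nadiudavogibedul.

nadiudavogibedul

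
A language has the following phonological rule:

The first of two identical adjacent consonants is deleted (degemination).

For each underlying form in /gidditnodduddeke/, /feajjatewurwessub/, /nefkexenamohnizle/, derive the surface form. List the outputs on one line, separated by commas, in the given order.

/gidditnodduddeke/: /dd/ is a geminate; the first /d/ deletes. /dd/ is a geminate; the first /d/ deletes. /dd/ is a geminate; the first /d/ deletes. → [giditnodudeke].
/feajjatewurwessub/: /jj/ is a geminate; the first /j/ deletes. /ss/ is a geminate; the first /s/ deletes. → [feajatewurwesub].
/nefkexenamohnizle/: the rule's environment is not met; surfaces unchanged as [nefkexenamohnizle].

giditnodudeke, feajatewurwesub, nefkexenamohnizle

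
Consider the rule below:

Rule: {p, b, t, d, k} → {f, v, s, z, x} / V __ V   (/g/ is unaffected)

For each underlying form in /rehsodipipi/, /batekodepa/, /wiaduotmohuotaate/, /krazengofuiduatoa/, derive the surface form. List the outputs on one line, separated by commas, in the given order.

/rehsodipipi/: /d/ is a stop between vowels /o/ and /i/, so it spirantizes to the fricative [z]. /p/ is a stop between vowels /i/ and /i/, so it spirantizes to the fricative [f]. /p/ is a stop between vowels /i/ and /i/, so it spirantizes to the fricative [f]. → [rehsozififi].
/batekodepa/: /t/ is a stop between vowels /a/ and /e/, so it spirantizes to the fricative [s]. /k/ is a stop between vowels /e/ and /o/, so it spirantizes to the fricative [x]. /d/ is a stop between vowels /o/ and /e/, so it spirantizes to the fricative [z]. /p/ is a stop between vowels /e/ and /a/, so it spirantizes to the fricative [f]. → [basexozefa].
/wiaduotmohuotaate/: /d/ is a stop between vowels /a/ and /u/, so it spirantizes to the fricative [z]. /t/ is a stop between vowels /o/ and /a/, so it spirantizes to the fricative [s]. /t/ is a stop between vowels /a/ and /e/, so it spirantizes to the fricative [s]. → [wiazuotmohuosaase].
/krazengofuiduatoa/: /d/ is a stop between vowels /i/ and /u/, so it spirantizes to the fricative [z]. /t/ is a stop between vowels /a/ and /o/, so it spirantizes to the fricative [s]. → [krazengofuizuasoa].

rehsozififi, basexozefa, wiazuotmohuosaase, krazengofuizuasoa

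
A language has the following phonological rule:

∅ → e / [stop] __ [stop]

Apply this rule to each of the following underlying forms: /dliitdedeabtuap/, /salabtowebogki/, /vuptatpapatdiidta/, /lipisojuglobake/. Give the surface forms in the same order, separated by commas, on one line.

/dliitdedeabtuap/: /t/ and /d/ form a stop–stop cluster, so [e] is inserted between them. /b/ and /t/ form a stop–stop cluster, so [e] is inserted between them. → [dliitededeabetuap].
/salabtowebogki/: /b/ and /t/ form a stop–stop cluster, so [e] is inserted between them. /g/ and /k/ form a stop–stop cluster, so [e] is inserted between them. → [salabetowebogeki].
/vuptatpapatdiidta/: /p/ and /t/ form a stop–stop cluster, so [e] is inserted between them. /t/ and /p/ form a stop–stop cluster, so [e] is inserted between them. /t/ and /d/ form a stop–stop cluster, so [e] is inserted between them. /d/ and /t/ form a stop–stop cluster, so [e] is inserted between them. → [vupetatepapatediideta].
/lipisojuglobake/: the rule's environment is not met; surfaces unchanged as [lipisojuglobake].

dliitededeabetuap, salabetowebogeki, vupetatepapatediideta, lipisojuglobake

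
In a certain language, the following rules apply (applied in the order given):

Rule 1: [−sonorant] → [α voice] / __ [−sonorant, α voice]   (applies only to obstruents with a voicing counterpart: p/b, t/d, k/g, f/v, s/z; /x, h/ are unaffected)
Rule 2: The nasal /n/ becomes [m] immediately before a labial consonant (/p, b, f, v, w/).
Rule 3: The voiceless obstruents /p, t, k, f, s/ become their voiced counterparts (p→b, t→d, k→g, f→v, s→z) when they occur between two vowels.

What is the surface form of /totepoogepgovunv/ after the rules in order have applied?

todeboogebgovumv

Rule 1 (regressive voicing assimilation): /p/ precedes the voiced obstruent /g/, so it voices to [b] by assimilation. /totepoogepgovunv/ → totepoogebgovunv.
Rule 2 (nasal place assimilation): /n/ precedes the labial consonant /v/, so it assimilates in place to [m]. /totepoogebgovunv/ → totepoogebgovumv.
Rule 3 (intervocalic voicing): /t/ is a voiceless obstruent between vowels /o/ and /e/, so it voices to [d]. /p/ is a voiceless obstruent between vowels /e/ and /o/, so it voices to [b]. /totepoogebgovumv/ → todeboogebgovumv.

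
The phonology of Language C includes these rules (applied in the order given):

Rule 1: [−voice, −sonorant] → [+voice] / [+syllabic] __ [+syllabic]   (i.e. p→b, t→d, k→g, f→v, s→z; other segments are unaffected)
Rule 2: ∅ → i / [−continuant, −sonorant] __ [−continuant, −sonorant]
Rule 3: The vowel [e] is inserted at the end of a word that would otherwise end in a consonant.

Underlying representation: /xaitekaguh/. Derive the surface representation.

Rule 1 (intervocalic voicing): /t/ is a voiceless obstruent between vowels /i/ and /e/, so it voices to [d]. /k/ is a voiceless obstruent between vowels /e/ and /a/, so it voices to [g]. /xaitekaguh/ → xaidegaguh.
Rule 2 (stop-cluster i-epenthesis): no segment meets the environment; /xaidegaguh/ is unchanged.
Rule 3 (final e-epenthesis): the form ends in the consonant /h/, so [e] is inserted word-finally. /xaidegaguh/ → xaidegaguhe.

xaidegaguhe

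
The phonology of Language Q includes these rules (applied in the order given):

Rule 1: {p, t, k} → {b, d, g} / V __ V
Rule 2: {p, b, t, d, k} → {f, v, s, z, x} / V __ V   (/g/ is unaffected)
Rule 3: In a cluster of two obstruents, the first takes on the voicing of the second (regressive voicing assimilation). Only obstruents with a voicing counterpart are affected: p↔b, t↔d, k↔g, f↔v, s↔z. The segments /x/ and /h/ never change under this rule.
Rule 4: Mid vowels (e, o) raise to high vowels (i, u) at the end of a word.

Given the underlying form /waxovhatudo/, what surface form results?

Rule 1 (intervocalic voicing): /t/ is a voiceless stop between vowels /a/ and /u/, so it voices to [d]. /waxovhatudo/ → waxovhadudo.
Rule 2 (intervocalic spirantization): /d/ is a stop between vowels /a/ and /u/, so it spirantizes to the fricative [z]. /d/ is a stop between vowels /u/ and /o/, so it spirantizes to the fricative [z]. /waxovhadudo/ → waxovhazuzo.
Rule 3 (regressive voicing assimilation): /v/ precedes the voiceless obstruent /h/, so it devoices to [f] by assimilation. /waxovhazuzo/ → waxofhazuzo.
Rule 4 (final vowel raising): /o/ is a mid vowel in word-final position, so it raises to [u]. /waxofhazuzo/ → waxofhazuzu.

waxofhazuzu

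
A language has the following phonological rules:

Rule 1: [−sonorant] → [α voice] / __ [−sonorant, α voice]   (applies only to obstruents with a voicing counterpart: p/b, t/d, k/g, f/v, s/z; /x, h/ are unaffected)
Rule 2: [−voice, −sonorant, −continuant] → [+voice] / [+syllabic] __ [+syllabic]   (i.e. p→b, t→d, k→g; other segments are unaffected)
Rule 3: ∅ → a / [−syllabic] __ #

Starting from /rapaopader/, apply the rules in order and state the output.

Rule 1 (regressive voicing assimilation): no segment meets the environment; /rapaopader/ is unchanged.
Rule 2 (intervocalic voicing): /p/ is a voiceless stop between vowels /a/ and /a/, so it voices to [b]. /p/ is a voiceless stop between vowels /o/ and /a/, so it voices to [b]. /rapaopader/ → rabaobader.
Rule 3 (final a-epenthesis): the form ends in the consonant /r/, so [a] is inserted word-finally. /rabaobader/ → rabaobadera.

rabaobadera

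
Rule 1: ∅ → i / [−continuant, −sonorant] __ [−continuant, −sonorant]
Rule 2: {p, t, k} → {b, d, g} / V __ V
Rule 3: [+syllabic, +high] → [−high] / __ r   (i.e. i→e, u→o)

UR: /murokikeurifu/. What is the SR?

morogigeorifu

Rule 1 (stop-cluster i-epenthesis): no segment meets the environment; /murokikeurifu/ is unchanged.
Rule 2 (intervocalic voicing): /k/ is a voiceless stop between vowels /o/ and /i/, so it voices to [g]. /k/ is a voiceless stop between vowels /i/ and /e/, so it voices to [g]. /murokikeurifu/ → murogigeurifu.
Rule 3 (pre-rhotic lowering): /u/ is a high vowel immediately before /r/, so it lowers to [o]. /u/ is a high vowel immediately before /r/, so it lowers to [o]. /murogigeurifu/ → morogigeorifu.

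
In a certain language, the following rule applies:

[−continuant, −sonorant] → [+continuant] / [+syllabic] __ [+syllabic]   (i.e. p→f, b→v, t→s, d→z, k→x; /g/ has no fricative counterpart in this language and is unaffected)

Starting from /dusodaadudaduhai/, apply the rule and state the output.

Scanning /dusodaadudaduhai/: /d/ at position 1 is not in the conditioning environment; /d/ is a stop between vowels /o/ and /a/, so it spirantizes to the fricative [z]; /d/ is a stop between vowels /a/ and /u/, so it spirantizes to the fricative [z]; /d/ is a stop between vowels /u/ and /a/, so it spirantizes to the fricative [z]; /d/ is a stop between vowels /a/ and /u/, so it spirantizes to the fricative [z].
Result: [dusozaazuzazuhai].

dusozaazuzazuhai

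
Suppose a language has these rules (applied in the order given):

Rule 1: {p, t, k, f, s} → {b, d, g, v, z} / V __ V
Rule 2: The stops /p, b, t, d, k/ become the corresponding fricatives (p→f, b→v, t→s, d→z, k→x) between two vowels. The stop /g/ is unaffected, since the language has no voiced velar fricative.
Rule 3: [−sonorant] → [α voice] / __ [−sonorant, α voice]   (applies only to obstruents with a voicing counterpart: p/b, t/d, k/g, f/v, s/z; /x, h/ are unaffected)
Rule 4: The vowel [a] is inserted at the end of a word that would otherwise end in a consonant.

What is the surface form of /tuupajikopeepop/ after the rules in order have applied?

Rule 1 (intervocalic voicing): /p/ is a voiceless obstruent between vowels /u/ and /a/, so it voices to [b]. /k/ is a voiceless obstruent between vowels /i/ and /o/, so it voices to [g]. /p/ is a voiceless obstruent between vowels /o/ and /e/, so it voices to [b]. /p/ is a voiceless obstruent between vowels /e/ and /o/, so it voices to [b]. /tuupajikopeepop/ → tuubajigobeebop.
Rule 2 (intervocalic spirantization): /b/ is a stop between vowels /u/ and /a/, so it spirantizes to the fricative [v]. /b/ is a stop between vowels /o/ and /e/, so it spirantizes to the fricative [v]. /b/ is a stop between vowels /e/ and /o/, so it spirantizes to the fricative [v]. /tuubajigobeebop/ → tuuvajigoveevop.
Rule 3 (regressive voicing assimilation): no segment meets the environment; /tuuvajigoveevop/ is unchanged.
Rule 4 (final a-epenthesis): the form ends in the consonant /p/, so [a] is inserted word-finally. /tuuvajigoveevop/ → tuuvajigoveevopa.

tuuvajigoveevopa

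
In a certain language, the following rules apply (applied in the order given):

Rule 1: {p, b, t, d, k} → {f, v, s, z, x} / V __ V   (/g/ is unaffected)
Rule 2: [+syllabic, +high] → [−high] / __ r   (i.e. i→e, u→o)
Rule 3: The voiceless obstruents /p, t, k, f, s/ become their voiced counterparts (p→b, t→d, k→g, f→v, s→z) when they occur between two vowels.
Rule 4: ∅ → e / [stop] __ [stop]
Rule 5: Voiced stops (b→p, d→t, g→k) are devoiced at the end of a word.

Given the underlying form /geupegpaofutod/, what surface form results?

Rule 1 (intervocalic spirantization): /p/ is a stop between vowels /u/ and /e/, so it spirantizes to the fricative [f]. /t/ is a stop between vowels /u/ and /o/, so it spirantizes to the fricative [s]. /geupegpaofutod/ → geufegpaofusod.
Rule 2 (pre-rhotic lowering): no segment meets the environment; /geufegpaofusod/ is unchanged.
Rule 3 (intervocalic voicing): /f/ is a voiceless obstruent between vowels /u/ and /e/, so it voices to [v]. /f/ is a voiceless obstruent between vowels /o/ and /u/, so it voices to [v]. /s/ is a voiceless obstruent between vowels /u/ and /o/, so it voices to [z]. /geufegpaofusod/ → geuvegpaovuzod.
Rule 4 (stop-cluster e-epenthesis): /g/ and /p/ form a stop–stop cluster, so [e] is inserted between them. /geuvegpaovuzod/ → geuvegepaovuzod.
Rule 5 (final devoicing): /d/ is a voiced stop in word-final position, so it devoices to [t]. /geuvegepaovuzod/ → geuvegepaovuzot.

geuvegepaovuzot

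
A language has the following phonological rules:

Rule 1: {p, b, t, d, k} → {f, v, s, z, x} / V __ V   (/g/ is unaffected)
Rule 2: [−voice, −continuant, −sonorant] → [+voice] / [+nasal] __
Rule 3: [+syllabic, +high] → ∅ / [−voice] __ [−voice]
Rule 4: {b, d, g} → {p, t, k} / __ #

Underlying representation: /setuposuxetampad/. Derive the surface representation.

Rule 1 (intervocalic spirantization): /t/ is a stop between vowels /e/ and /u/, so it spirantizes to the fricative [s]. /p/ is a stop between vowels /u/ and /o/, so it spirantizes to the fricative [f]. /t/ is a stop between vowels /e/ and /a/, so it spirantizes to the fricative [s]. /setuposuxetampad/ → sesufosuxesampad.
Rule 2 (post-nasal voicing): /p/ is a voiceless stop immediately after the nasal /m/, so it voices to [b]. /sesufosuxesampad/ → sesufosuxesambad.
Rule 3 (high vowel syncope): /u/ is a high vowel flanked by voiceless consonants /s/ and /f/, so it deletes. /u/ is a high vowel flanked by voiceless consonants /s/ and /x/, so it deletes. /sesufosuxesambad/ → sesfosxesambad.
Rule 4 (final devoicing): /d/ is a voiced stop in word-final position, so it devoices to [t]. /sesfosxesambad/ → sesfosxesambat.

sesfosxesambat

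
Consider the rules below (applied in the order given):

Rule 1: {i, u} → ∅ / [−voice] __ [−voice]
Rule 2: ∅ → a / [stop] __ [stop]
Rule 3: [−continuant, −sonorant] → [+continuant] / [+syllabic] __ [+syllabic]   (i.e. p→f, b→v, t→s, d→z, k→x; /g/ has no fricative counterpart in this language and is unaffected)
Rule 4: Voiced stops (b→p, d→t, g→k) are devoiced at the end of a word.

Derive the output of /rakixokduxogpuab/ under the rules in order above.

rakxoxazuxogafuap

Rule 1 (high vowel syncope): /i/ is a high vowel flanked by voiceless consonants /k/ and /x/, so it deletes. /rakixokduxogpuab/ → rakxokduxogpuab.
Rule 2 (stop-cluster a-epenthesis): /k/ and /d/ form a stop–stop cluster, so [a] is inserted between them. /g/ and /p/ form a stop–stop cluster, so [a] is inserted between them. /rakxokduxogpuab/ → rakxokaduxogapuab.
Rule 3 (intervocalic spirantization): /k/ is a stop between vowels /o/ and /a/, so it spirantizes to the fricative [x]. /d/ is a stop between vowels /a/ and /u/, so it spirantizes to the fricative [z]. /p/ is a stop between vowels /a/ and /u/, so it spirantizes to the fricative [f]. /rakxokaduxogapuab/ → rakxoxazuxogafuab.
Rule 4 (final devoicing): /b/ is a voiced stop in word-final position, so it devoices to [p]. /rakxoxazuxogafuab/ → rakxoxazuxogafuap.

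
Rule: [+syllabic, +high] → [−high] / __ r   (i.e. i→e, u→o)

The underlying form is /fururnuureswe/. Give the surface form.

forornuoreswe

/u/ is a high vowel immediately before /r/, so it lowers to [o].
/u/ is a high vowel immediately before /r/, so it lowers to [o].
/u/ is a high vowel immediately before /r/, so it lowers to [o].
The other instance of /u/ does not occur in the required environment and remains unchanged.
Surface form: [forornuoreswe].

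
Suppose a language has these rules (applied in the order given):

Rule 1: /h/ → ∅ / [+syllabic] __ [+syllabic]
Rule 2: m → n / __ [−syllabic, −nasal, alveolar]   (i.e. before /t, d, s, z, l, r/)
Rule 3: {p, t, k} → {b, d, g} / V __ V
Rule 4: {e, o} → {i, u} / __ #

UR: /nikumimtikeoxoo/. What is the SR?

Rule 1 (intervocalic h-deletion): no segment meets the environment; /nikumimtikeoxoo/ is unchanged.
Rule 2 (nasal place assimilation): /m/ precedes the alveolar consonant /t/, so it assimilates in place to [n]. /nikumimtikeoxoo/ → nikumintikeoxoo.
Rule 3 (intervocalic voicing): /k/ is a voiceless stop between vowels /i/ and /u/, so it voices to [g]. /k/ is a voiceless stop between vowels /i/ and /e/, so it voices to [g]. /nikumintikeoxoo/ → nigumintigeoxoo.
Rule 4 (final vowel raising): /o/ is a mid vowel in word-final position, so it raises to [u]. /nigumintigeoxoo/ → nigumintigeoxou.

nigumintigeoxou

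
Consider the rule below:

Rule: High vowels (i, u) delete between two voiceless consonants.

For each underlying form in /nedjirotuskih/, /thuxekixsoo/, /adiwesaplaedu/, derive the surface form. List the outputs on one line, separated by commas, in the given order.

nedjirotskh, thxekxsoo, adiwesaplaedu

/nedjirotuskih/: /u/ is a high vowel flanked by voiceless consonants /t/ and /s/, so it deletes. /i/ is a high vowel flanked by voiceless consonants /k/ and /h/, so it deletes. → [nedjirotskh].
/thuxekixsoo/: /u/ is a high vowel flanked by voiceless consonants /h/ and /x/, so it deletes. /i/ is a high vowel flanked by voiceless consonants /k/ and /x/, so it deletes. → [thxekxsoo].
/adiwesaplaedu/: the rule's environment is not met; surfaces unchanged as [adiwesaplaedu].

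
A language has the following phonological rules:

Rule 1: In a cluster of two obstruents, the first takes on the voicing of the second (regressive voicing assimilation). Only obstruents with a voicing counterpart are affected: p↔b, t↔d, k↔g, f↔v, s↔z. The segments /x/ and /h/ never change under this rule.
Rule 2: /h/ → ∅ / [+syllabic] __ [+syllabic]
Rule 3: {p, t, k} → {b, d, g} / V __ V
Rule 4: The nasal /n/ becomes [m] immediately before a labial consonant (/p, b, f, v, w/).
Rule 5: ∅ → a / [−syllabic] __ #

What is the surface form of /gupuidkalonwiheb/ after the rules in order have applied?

gubuitkalomwieba

Rule 1 (regressive voicing assimilation): /d/ precedes the voiceless obstruent /k/, so it devoices to [t] by assimilation. /gupuidkalonwiheb/ → gupuitkalonwiheb.
Rule 2 (intervocalic h-deletion): /h/ occurs between vowels /i/ and /e/, so it deletes. /gupuitkalonwiheb/ → gupuitkalonwieb.
Rule 3 (intervocalic voicing): /p/ is a voiceless stop between vowels /u/ and /u/, so it voices to [b]. /gupuitkalonwieb/ → gubuitkalonwieb.
Rule 4 (nasal place assimilation): /n/ precedes the labial consonant /w/, so it assimilates in place to [m]. /gubuitkalonwieb/ → gubuitkalomwieb.
Rule 5 (final a-epenthesis): the form ends in the consonant /b/, so [a] is inserted word-finally. /gubuitkalomwieb/ → gubuitkalomwieba.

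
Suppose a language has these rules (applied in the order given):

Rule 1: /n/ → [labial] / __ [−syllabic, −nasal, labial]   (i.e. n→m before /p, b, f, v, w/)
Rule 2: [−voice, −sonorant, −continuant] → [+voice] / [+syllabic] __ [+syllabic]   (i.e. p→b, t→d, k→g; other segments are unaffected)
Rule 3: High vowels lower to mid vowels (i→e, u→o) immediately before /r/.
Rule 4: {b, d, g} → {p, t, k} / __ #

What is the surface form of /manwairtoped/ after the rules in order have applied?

Rule 1 (nasal place assimilation): /n/ precedes the labial consonant /w/, so it assimilates in place to [m]. /manwairtoped/ → mamwairtoped.
Rule 2 (intervocalic voicing): /p/ is a voiceless stop between vowels /o/ and /e/, so it voices to [b]. /mamwairtoped/ → mamwairtobed.
Rule 3 (pre-rhotic lowering): /i/ is a high vowel immediately before /r/, so it lowers to [e]. /mamwairtobed/ → mamwaertobed.
Rule 4 (final devoicing): /d/ is a voiced stop in word-final position, so it devoices to [t]. /mamwaertobed/ → mamwaertobet.

mamwaertobet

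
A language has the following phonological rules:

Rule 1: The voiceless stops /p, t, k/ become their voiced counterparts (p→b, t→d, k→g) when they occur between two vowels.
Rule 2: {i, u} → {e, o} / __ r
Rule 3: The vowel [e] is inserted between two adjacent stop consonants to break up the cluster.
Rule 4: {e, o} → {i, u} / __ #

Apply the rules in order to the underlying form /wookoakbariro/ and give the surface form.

woogoakebareru

Rule 1 (intervocalic voicing): /k/ is a voiceless stop between vowels /o/ and /o/, so it voices to [g]. /wookoakbariro/ → woogoakbariro.
Rule 2 (pre-rhotic lowering): /i/ is a high vowel immediately before /r/, so it lowers to [e]. /woogoakbariro/ → woogoakbarero.
Rule 3 (stop-cluster e-epenthesis): /k/ and /b/ form a stop–stop cluster, so [e] is inserted between them. /woogoakbarero/ → woogoakebarero.
Rule 4 (final vowel raising): /o/ is a mid vowel in word-final position, so it raises to [u]. /woogoakebarero/ → woogoakebareru.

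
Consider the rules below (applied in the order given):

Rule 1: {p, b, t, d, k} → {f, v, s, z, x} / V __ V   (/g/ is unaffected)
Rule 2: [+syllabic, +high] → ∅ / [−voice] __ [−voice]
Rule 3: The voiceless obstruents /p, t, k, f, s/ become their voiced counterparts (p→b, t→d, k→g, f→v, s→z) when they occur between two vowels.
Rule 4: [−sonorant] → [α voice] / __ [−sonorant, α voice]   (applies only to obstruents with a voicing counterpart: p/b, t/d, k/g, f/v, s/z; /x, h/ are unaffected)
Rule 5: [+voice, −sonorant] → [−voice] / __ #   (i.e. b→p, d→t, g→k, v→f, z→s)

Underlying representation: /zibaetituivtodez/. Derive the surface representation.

zivaessuiftozes

Rule 1 (intervocalic spirantization): /b/ is a stop between vowels /i/ and /a/, so it spirantizes to the fricative [v]. /t/ is a stop between vowels /e/ and /i/, so it spirantizes to the fricative [s]. /t/ is a stop between vowels /i/ and /u/, so it spirantizes to the fricative [s]. /d/ is a stop between vowels /o/ and /e/, so it spirantizes to the fricative [z]. /zibaetituivtodez/ → zivaesisuivtozez.
Rule 2 (high vowel syncope): /i/ is a high vowel flanked by voiceless consonants /s/ and /s/, so it deletes. /zivaesisuivtozez/ → zivaessuivtozez.
Rule 3 (intervocalic voicing): no segment meets the environment; /zivaessuivtozez/ is unchanged.
Rule 4 (regressive voicing assimilation): /v/ precedes the voiceless obstruent /t/, so it devoices to [f] by assimilation. /zivaessuivtozez/ → zivaessuiftozez.
Rule 5 (final devoicing): /z/ is a voiced obstruent in word-final position, so it devoices to [s]. /zivaessuiftozez/ → zivaessuiftozes.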